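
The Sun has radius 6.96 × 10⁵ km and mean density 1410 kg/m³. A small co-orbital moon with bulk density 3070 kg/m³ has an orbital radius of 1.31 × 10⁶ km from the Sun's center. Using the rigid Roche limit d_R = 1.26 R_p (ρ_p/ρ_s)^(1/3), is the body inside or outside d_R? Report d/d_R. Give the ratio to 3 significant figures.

outside; d/d_R ≈ 1.94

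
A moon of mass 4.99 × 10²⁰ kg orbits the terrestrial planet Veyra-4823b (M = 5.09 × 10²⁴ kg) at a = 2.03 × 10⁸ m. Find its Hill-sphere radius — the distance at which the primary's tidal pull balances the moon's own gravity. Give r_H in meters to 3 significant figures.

r_H ≈ a (m/3M)^(1/3)
    = (2.03 × 10⁸) × (4.99 × 10²⁰ / (3 × 5.09 × 10²⁴))^(1/3)
    = 6.49 × 10⁶ m

6.49 × 10⁶ m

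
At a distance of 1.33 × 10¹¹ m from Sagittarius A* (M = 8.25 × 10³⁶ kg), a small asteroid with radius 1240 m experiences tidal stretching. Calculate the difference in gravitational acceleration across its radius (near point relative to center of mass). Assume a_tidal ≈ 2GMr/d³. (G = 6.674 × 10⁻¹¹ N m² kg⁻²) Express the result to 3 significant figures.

5.80 × 10⁻⁴ m/s²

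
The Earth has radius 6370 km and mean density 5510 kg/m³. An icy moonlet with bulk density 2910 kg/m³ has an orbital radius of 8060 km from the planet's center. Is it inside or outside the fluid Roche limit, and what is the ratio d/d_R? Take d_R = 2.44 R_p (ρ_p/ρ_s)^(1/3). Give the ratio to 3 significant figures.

inside; d/d_R ≈ 0.419

d_R = 2.44 × (6370 km) × (5510/2910)^(1/3) = 19230 km
d/d_R = (8060) / (19230) = 0.419
Since d/d_R < 1, the body is inside the Roche limit.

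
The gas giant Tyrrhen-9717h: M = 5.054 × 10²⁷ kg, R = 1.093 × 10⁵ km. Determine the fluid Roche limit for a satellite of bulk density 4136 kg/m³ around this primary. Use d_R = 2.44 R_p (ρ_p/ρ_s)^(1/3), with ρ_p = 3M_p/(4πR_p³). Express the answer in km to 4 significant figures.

ρ_p = 3M_p/(4πR_p³) = 3 × (5.054 × 10²⁷) / (4π × (1.093 × 10⁸ m)³) = 924.0 kg/m³
d_R = 2.44 × 1.093 × 10⁵ km × (924.0/4136)^(1/3)
    = 1.618 × 10⁵ km

1.618 × 10⁵ km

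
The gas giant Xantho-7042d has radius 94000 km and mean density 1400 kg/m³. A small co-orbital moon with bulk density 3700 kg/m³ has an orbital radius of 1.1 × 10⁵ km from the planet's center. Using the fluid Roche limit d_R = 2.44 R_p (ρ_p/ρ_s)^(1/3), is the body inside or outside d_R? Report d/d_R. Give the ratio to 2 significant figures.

inside; d/d_R ≈ 0.66

d_R = 2.44 × (94000 km) × (1400/3700)^(1/3) = 1.659 × 10⁵ km
d/d_R = (1.1 × 10⁵) / (1.659 × 10⁵) = 0.66
Since d/d_R < 1, the body is inside the Roche limit.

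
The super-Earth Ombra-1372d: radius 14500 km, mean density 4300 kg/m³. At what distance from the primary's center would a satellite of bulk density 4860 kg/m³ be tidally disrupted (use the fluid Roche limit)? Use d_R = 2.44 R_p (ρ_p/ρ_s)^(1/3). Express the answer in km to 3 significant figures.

34000 km

d_R = 2.44 × 14500 km × (4300/4860)^(1/3)
    = 34000 km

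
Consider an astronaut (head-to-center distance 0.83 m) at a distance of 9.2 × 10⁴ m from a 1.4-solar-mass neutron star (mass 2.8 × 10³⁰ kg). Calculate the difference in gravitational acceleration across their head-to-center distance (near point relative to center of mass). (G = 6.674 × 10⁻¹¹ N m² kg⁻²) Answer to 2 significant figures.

Differencing GM/(d−r)² and GM/d² to first order in r/d gives 2GMr/d³.
a_tidal = 2GMr/d³
        = 2 × (6.674 × 10⁻¹¹) × (2.8 × 10³⁰) × (0.83) / (9.2 × 10⁴)³
        = 4.0 × 10⁵ m/s²

4.0 × 10⁵ m/s²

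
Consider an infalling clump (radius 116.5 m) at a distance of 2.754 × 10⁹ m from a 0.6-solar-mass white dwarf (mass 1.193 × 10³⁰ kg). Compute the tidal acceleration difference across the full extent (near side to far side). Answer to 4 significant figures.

1.776 × 10⁻⁶ m/s²

Δa = 4GMr/d³
   = 4 × (6.674 × 10⁻¹¹) × (1.193 × 10³⁰) × (116.5) / (2.754 × 10⁹)³
   = 1.776 × 10⁻⁶ m/s²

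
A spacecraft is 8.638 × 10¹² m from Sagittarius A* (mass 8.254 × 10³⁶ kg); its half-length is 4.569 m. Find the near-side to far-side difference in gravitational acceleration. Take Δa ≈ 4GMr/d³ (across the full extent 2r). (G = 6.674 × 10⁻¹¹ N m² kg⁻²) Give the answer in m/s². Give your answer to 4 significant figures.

1.562 × 10⁻¹¹ m/s²

a_tidal = 4GMr/d³
        = 4 × (6.674 × 10⁻¹¹) × (8.254 × 10³⁶) × (4.569) / (8.638 × 10¹²)³
        = 1.562 × 10⁻¹¹ m/s²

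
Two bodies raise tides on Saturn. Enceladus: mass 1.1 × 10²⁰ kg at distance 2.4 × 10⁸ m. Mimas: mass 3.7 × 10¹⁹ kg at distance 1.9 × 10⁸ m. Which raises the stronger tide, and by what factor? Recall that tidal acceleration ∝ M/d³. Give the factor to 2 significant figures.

Enceladus, by a factor of ≈ 1.5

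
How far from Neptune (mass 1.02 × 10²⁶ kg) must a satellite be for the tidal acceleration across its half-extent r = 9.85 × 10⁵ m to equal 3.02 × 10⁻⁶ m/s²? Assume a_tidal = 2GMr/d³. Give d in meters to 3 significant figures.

1.64 × 10⁹ m

2GMr/d³ = a_tidal  ⇒  d = (2GMr / a_tidal)^(1/3)
d = (2 × 6.674×10⁻¹¹ × (1.02 × 10²⁶) × (9.85 × 10⁵) / (3.02 × 10⁻⁶))^(1/3)
  = 1.64 × 10⁹ m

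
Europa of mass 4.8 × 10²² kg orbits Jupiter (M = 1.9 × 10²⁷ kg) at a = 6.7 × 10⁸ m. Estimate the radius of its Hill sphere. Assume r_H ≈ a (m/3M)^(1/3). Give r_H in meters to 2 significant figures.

r_H ≈ a (m/3M)^(1/3)
    = (6.7 × 10⁸) × (4.8 × 10²² / (3 × 1.9 × 10²⁷))^(1/3)
    = 1.4 × 10⁷ m

1.4 × 10⁷ m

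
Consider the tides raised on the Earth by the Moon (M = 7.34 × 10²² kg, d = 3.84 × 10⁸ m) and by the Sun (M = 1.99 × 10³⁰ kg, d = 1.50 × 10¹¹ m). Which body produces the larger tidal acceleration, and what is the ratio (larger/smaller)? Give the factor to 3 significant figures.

Tidal acceleration ∝ M/d³, so compare M/d³ for each.
The Moon: (7.34 × 10²²) / (3.84 × 10⁸)³ = 1.296 × 10⁻³
The Sun: (1.99 × 10³⁰) / (1.50 × 10¹¹)³ = 5.896 × 10⁻⁴
Ratio (larger/smaller) = 2.20

The Moon, by a factor of ≈ 2.20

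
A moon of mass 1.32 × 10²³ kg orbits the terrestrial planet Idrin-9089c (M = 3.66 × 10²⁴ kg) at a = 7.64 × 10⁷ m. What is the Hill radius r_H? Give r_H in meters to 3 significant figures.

1.75 × 10⁷ m

r_H ≈ a (m/3M)^(1/3)
    = (7.64 × 10⁷) × (1.32 × 10²³ / (3 × 3.66 × 10²⁴))^(1/3)
    = 1.75 × 10⁷ m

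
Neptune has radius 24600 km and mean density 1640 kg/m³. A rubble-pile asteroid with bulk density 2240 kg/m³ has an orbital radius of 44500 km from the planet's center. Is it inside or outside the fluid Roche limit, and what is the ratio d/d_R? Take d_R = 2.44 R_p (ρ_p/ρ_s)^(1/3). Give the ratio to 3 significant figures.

d_R = 2.44 × (24600 km) × (1640/2240)^(1/3) = 54100 km
d/d_R = (44500) / (54100) = 0.823
Since d/d_R < 1, the body is inside the Roche limit.

inside; d/d_R ≈ 0.823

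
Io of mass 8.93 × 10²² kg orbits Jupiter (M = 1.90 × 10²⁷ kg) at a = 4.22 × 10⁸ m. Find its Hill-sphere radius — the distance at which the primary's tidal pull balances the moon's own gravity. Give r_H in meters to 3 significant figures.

1.06 × 10⁷ m

r_H ≈ a (m/3M)^(1/3)
    = (4.22 × 10⁸) × (8.93 × 10²² / (3 × 1.90 × 10²⁷))^(1/3)
    = 1.06 × 10⁷ m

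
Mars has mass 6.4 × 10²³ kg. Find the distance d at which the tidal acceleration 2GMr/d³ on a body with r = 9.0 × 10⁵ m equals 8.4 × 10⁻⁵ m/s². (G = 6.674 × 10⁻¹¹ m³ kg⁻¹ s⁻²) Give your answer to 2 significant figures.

2GMr/d³ = a_tidal  ⇒  d = (2GMr / a_tidal)^(1/3)
d = (2 × 6.674×10⁻¹¹ × (6.4 × 10²³) × (9.0 × 10⁵) / (8.4 × 10⁻⁵))^(1/3)
  = 9.7 × 10⁷ m

9.7 × 10⁷ m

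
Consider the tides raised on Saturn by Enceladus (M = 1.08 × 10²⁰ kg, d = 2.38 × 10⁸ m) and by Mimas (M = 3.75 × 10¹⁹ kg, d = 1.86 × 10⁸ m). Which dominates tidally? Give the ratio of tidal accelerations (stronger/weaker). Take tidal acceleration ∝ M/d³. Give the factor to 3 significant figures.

Enceladus, by a factor of ≈ 1.37

Compare M/d³ for the two perturbers:
Enceladus: (1.08 × 10²⁰) / (2.38 × 10⁸)³ = 8.011 × 10⁻⁶
Mimas: (3.75 × 10¹⁹) / (1.86 × 10⁸)³ = 5.828 × 10⁻⁶
Ratio (larger/smaller) = 1.37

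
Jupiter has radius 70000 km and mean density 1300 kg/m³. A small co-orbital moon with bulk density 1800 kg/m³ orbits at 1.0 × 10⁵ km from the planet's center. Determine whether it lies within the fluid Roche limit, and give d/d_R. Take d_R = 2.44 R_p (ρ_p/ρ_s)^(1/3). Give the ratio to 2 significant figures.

d_R = 2.44 × (70000 km) × (1300/1800)^(1/3) = 1.532 × 10⁵ km
d/d_R = (1.0 × 10⁵) / (1.532 × 10⁵) = 0.65
Since d/d_R < 1, the body is inside the Roche limit.

inside; d/d_R ≈ 0.65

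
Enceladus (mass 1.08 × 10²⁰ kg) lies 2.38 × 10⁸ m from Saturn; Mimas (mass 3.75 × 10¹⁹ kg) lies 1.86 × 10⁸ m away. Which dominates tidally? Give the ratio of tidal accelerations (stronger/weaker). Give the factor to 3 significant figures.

Enceladus, by a factor of ≈ 1.37

Compare M/d³ for the two perturbers:
Enceladus: (1.08 × 10²⁰) / (2.38 × 10⁸)³ = 8.011 × 10⁻⁶
Mimas: (3.75 × 10¹⁹) / (1.86 × 10⁸)³ = 5.828 × 10⁻⁶
Ratio (larger/smaller) = 1.37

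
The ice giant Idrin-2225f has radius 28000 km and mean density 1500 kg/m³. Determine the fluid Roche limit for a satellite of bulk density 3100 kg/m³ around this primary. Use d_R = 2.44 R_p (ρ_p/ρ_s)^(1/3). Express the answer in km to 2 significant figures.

54000 km

d_R = 2.44 × 28000 km × (1500/3100)^(1/3)
    = 54000 km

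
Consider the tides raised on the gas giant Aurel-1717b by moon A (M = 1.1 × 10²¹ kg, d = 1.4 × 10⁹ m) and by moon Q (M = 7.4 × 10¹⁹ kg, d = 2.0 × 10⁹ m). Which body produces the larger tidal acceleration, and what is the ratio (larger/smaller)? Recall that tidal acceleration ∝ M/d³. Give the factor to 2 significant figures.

Moon A, by a factor of ≈ 43

Tidal acceleration ∝ M/d³, so compare M/d³ for each.
Moon A: (1.1 × 10²¹) / (1.4 × 10⁹)³ = 4.009 × 10⁻⁷
Moon Q: (7.4 × 10¹⁹) / (2.0 × 10⁹)³ = 9.250 × 10⁻⁹
Ratio (larger/smaller) = 43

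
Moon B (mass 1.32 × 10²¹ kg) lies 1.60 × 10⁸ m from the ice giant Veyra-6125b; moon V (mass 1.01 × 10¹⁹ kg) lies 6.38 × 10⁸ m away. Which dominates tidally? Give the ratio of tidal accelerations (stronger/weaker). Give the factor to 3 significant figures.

Tidal stretch scales as M/d³; compute that for each body.
Moon B: (1.32 × 10²¹) / (1.60 × 10⁸)³ = 3.223 × 10⁻⁴
Moon V: (1.01 × 10¹⁹) / (6.38 × 10⁸)³ = 3.889 × 10⁻⁸
Ratio (larger/smaller) = 8290

Moon B, by a factor of ≈ 8290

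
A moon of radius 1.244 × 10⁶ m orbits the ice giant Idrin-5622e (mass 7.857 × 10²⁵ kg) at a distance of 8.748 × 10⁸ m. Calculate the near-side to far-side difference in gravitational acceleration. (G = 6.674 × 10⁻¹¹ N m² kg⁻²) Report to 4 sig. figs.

3.898 × 10⁻⁵ m/s²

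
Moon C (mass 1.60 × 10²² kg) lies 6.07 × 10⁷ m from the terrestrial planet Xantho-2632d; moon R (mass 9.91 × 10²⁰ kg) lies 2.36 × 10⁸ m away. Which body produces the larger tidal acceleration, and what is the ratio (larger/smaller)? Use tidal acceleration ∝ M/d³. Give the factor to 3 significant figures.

The tide-raising term goes as M/d³ (the gradient of a 1/d² field).
Moon C: (1.60 × 10²²) / (6.07 × 10⁷)³ = 7.154 × 10⁻²
Moon R: (9.91 × 10²⁰) / (2.36 × 10⁸)³ = 7.539 × 10⁻⁵
Ratio (larger/smaller) = 949

Moon C, by a factor of ≈ 949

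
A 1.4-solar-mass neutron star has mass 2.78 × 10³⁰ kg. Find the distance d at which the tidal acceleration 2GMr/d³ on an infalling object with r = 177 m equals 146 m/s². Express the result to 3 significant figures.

7.66 × 10⁶ m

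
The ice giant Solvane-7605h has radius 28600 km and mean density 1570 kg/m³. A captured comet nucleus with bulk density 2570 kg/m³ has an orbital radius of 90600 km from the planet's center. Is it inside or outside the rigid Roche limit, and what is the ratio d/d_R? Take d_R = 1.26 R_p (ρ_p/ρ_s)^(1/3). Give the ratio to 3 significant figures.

d_R = 1.26 × (28600 km) × (1570/2570)^(1/3) = 30580 km
d/d_R = (90600) / (30580) = 2.96
Since d/d_R > 1, the body is outside the Roche limit.

outside; d/d_R ≈ 2.96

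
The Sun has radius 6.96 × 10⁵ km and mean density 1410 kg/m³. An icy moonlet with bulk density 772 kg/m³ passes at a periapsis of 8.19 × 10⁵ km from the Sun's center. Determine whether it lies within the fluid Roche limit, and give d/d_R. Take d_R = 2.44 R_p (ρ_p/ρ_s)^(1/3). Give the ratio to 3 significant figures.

d_R = 2.44 × (6.96 × 10⁵ km) × (1410/772)^(1/3) = 2.076 × 10⁶ km
d/d_R = (8.19 × 10⁵) / (2.076 × 10⁶) = 0.395
Since d/d_R < 1, the body is inside the Roche limit.

inside; d/d_R ≈ 0.395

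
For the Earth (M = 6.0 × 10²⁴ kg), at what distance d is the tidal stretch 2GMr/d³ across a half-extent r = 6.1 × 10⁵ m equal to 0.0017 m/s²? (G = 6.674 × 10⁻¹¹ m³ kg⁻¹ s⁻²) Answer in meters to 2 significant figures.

6.6 × 10⁷ m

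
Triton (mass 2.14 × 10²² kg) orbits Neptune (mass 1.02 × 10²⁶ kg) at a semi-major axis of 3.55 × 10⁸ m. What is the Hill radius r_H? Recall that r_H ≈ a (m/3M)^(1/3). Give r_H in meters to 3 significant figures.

r_H ≈ a (m/3M)^(1/3)
    = (3.55 × 10⁸) × (2.14 × 10²² / (3 × 1.02 × 10²⁶))^(1/3)
    = 1.46 × 10⁷ m

1.46 × 10⁷ m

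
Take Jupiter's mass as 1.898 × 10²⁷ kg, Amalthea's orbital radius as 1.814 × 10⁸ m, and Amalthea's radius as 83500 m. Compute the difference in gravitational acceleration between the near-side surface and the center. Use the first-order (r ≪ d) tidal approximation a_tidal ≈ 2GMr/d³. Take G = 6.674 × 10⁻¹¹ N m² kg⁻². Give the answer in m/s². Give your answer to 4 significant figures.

Δa = 2GMr/d³
   = 2 × (6.674 × 10⁻¹¹) × (1.898 × 10²⁷) × (83500) / (1.814 × 10⁸)³
   = 3.544 × 10⁻³ m/s²

3.544 × 10⁻³ m/s²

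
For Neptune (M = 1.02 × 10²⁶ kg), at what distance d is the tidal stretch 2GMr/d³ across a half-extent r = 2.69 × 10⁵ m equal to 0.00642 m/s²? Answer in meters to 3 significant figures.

2GMr/d³ = a_tidal  ⇒  d = (2GMr / a_tidal)^(1/3)
d = (2 × 6.674×10⁻¹¹ × (1.02 × 10²⁶) × (2.69 × 10⁵) / (0.00642))^(1/3)
  = 8.29 × 10⁷ m

8.29 × 10⁷ m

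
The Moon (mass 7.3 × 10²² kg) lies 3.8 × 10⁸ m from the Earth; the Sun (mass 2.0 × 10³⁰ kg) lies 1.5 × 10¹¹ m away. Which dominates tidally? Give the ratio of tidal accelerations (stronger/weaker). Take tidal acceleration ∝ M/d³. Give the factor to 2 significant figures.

The Moon, by a factor of ≈ 2.2

Tidal stretch scales as M/d³; compute that for each body.
The Moon: (7.3 × 10²²) / (3.8 × 10⁸)³ = 1.330 × 10⁻³
The Sun: (2.0 × 10³⁰) / (1.5 × 10¹¹)³ = 5.926 × 10⁻⁴
Ratio (larger/smaller) = 2.2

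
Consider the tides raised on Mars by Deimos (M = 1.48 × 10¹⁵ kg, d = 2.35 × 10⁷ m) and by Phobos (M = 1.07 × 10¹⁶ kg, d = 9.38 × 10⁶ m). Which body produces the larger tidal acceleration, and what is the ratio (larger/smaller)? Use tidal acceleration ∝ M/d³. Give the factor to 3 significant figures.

Phobos, by a factor of ≈ 114

The tide-raising term goes as M/d³ (the gradient of a 1/d² field).
Deimos: (1.48 × 10¹⁵) / (2.35 × 10⁷)³ = 1.140 × 10⁻⁷
Phobos: (1.07 × 10¹⁶) / (9.38 × 10⁶)³ = 1.297 × 10⁻⁵
Ratio (larger/smaller) = 114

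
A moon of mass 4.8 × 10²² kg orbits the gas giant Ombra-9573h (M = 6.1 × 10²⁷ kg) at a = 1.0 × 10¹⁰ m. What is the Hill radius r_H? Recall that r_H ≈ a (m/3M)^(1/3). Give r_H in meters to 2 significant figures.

1.4 × 10⁸ m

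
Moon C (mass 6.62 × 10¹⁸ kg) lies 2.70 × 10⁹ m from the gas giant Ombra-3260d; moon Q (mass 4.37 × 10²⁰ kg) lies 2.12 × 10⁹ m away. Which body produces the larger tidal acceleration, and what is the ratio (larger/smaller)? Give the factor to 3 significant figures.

Tidal acceleration ∝ M/d³, so compare M/d³ for each.
Moon C: (6.62 × 10¹⁸) / (2.70 × 10⁹)³ = 3.363 × 10⁻¹⁰
Moon Q: (4.37 × 10²⁰) / (2.12 × 10⁹)³ = 4.586 × 10⁻⁸
Ratio (larger/smaller) = 136

Moon Q, by a factor of ≈ 136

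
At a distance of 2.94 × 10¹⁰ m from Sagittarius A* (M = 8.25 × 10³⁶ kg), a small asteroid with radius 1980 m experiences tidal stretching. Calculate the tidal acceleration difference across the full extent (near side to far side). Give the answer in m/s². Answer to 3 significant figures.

a_tidal = 4GMr/d³
        = 4 × (6.674 × 10⁻¹¹) × (8.25 × 10³⁶) × (1980) / (2.94 × 10¹⁰)³
        = 1.72 × 10⁻¹ m/s²

1.72 × 10⁻¹ m/s²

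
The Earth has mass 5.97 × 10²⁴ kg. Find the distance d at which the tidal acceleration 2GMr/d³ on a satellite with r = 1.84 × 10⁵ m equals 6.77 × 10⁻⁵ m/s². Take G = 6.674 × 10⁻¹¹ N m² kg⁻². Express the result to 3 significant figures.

2GMr/d³ = a_tidal  ⇒  d = (2GMr / a_tidal)^(1/3)
d = (2 × 6.674×10⁻¹¹ × (5.97 × 10²⁴) × (1.84 × 10⁵) / (6.77 × 10⁻⁵))^(1/3)
  = 1.29 × 10⁸ m

1.29 × 10⁸ m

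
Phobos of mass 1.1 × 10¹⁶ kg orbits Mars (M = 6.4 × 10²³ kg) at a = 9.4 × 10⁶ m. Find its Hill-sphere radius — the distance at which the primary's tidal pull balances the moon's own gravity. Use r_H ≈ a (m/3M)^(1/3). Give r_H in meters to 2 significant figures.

r_H ≈ a (m/3M)^(1/3)
    = (9.4 × 10⁶) × (1.1 × 10¹⁶ / (3 × 6.4 × 10²³))^(1/3)
    = 1.7 × 10⁴ m

1.7 × 10⁴ m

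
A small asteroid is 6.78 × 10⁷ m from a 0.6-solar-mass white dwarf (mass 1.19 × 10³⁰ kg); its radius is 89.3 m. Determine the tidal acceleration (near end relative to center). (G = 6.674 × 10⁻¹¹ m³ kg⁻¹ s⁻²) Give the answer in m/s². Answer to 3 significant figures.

4.55 × 10⁻² m/s²

Δa = 2GMr/d³
   = 2 × (6.674 × 10⁻¹¹) × (1.19 × 10³⁰) × (89.3) / (6.78 × 10⁷)³
   = 4.55 × 10⁻² m/s²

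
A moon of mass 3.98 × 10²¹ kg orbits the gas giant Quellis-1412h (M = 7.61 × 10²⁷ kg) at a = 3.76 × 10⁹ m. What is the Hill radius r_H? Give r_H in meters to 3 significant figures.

2.10 × 10⁷ m

r_H ≈ a (m/3M)^(1/3)
    = (3.76 × 10⁹) × (3.98 × 10²¹ / (3 × 7.61 × 10²⁷))^(1/3)
    = 2.10 × 10⁷ m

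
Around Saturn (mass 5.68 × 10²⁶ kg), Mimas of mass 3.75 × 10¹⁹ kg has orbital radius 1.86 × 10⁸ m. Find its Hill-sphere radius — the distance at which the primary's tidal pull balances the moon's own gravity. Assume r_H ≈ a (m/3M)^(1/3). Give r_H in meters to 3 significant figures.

5.21 × 10⁵ m

r_H ≈ a (m/3M)^(1/3)
    = (1.86 × 10⁸) × (3.75 × 10¹⁹ / (3 × 5.68 × 10²⁶))^(1/3)
    = 5.21 × 10⁵ m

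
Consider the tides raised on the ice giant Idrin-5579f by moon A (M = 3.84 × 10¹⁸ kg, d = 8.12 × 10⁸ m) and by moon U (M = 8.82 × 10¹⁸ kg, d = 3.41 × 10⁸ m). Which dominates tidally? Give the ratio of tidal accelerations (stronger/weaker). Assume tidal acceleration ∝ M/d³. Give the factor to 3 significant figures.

Moon U, by a factor of ≈ 31.0

The tide-raising term goes as M/d³ (the gradient of a 1/d² field).
Moon A: (3.84 × 10¹⁸) / (8.12 × 10⁸)³ = 7.172 × 10⁻⁹
Moon U: (8.82 × 10¹⁸) / (3.41 × 10⁸)³ = 2.224 × 10⁻⁷
Ratio (larger/smaller) = 31.0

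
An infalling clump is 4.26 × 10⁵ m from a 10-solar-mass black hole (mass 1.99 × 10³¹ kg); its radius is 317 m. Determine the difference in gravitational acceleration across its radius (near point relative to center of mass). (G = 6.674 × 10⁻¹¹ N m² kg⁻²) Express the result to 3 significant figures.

1.09 × 10⁷ m/s²

The tidal stretch is the gradient of GM/d² times the body's extent r, hence the 1/d³ dependence.
a_tidal = 2GMr/d³
        = 2 × (6.674 × 10⁻¹¹) × (1.99 × 10³¹) × (317) / (4.26 × 10⁵)³
        = 1.09 × 10⁷ m/s²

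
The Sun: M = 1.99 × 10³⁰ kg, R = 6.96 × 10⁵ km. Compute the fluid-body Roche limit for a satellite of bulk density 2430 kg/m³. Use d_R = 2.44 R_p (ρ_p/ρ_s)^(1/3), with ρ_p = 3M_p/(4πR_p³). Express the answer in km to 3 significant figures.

ρ_p = 3M_p/(4πR_p³) = 3 × (1.99 × 10³⁰) / (4π × (6.96 × 10⁸ m)³) = 1410 kg/m³
d_R = 2.44 × 6.96 × 10⁵ km × (1410/2430)^(1/3)
    = 1.42 × 10⁶ km

1.42 × 10⁶ km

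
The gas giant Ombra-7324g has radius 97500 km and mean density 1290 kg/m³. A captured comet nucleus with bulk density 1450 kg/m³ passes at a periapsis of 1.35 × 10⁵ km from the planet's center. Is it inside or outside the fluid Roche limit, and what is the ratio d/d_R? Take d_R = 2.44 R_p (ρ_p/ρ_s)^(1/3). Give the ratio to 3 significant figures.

d_R = 2.44 × (97500 km) × (1290/1450)^(1/3) = 2.288 × 10⁵ km
d/d_R = (1.35 × 10⁵) / (2.288 × 10⁵) = 0.590
Since d/d_R < 1, the body is inside the Roche limit.

inside; d/d_R ≈ 0.590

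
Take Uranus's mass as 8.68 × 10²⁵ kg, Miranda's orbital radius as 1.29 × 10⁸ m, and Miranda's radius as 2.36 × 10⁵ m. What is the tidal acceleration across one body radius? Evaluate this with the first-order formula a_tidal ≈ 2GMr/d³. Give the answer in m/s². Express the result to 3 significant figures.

a_tidal = 2GMr/d³
        = 2 × (6.674 × 10⁻¹¹) × (8.68 × 10²⁵) × (2.36 × 10⁵) / (1.29 × 10⁸)³
        = 1.27 × 10⁻³ m/s²

1.27 × 10⁻³ m/s²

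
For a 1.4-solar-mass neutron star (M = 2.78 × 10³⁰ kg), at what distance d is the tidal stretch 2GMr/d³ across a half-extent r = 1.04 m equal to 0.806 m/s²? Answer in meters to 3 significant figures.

7.82 × 10⁶ m

2GMr/d³ = a_tidal  ⇒  d = (2GMr / a_tidal)^(1/3)
d = (2 × 6.674×10⁻¹¹ × (2.78 × 10³⁰) × (1.04) / (0.806))^(1/3)
  = 7.82 × 10⁶ m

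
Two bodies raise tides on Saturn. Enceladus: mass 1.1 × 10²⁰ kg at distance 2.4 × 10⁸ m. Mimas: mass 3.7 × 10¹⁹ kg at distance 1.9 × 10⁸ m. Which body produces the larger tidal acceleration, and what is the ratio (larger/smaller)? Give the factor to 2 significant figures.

Enceladus, by a factor of ≈ 1.5

Tidal acceleration ∝ M/d³, so compare M/d³ for each.
Enceladus: (1.1 × 10²⁰) / (2.4 × 10⁸)³ = 7.957 × 10⁻⁶
Mimas: (3.7 × 10¹⁹) / (1.9 × 10⁸)³ = 5.394 × 10⁻⁶
Ratio (larger/smaller) = 1.5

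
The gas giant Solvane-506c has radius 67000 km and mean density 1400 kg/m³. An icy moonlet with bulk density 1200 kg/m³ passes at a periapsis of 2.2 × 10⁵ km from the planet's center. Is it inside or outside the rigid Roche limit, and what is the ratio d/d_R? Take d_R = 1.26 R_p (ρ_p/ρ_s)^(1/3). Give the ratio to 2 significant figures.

outside; d/d_R ≈ 2.5

d_R = 1.26 × (67000 km) × (1400/1200)^(1/3) = 88870 km
d/d_R = (2.2 × 10⁵) / (88870) = 2.5
Since d/d_R > 1, the body is outside the Roche limit.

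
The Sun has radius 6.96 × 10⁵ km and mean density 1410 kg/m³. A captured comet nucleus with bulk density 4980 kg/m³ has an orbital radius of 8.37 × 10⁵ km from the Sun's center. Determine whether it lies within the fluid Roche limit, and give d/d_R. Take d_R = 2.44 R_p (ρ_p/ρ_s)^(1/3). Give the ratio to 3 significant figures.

inside; d/d_R ≈ 0.751

d_R = 2.44 × (6.96 × 10⁵ km) × (1410/4980)^(1/3) = 1.115 × 10⁶ km
d/d_R = (8.37 × 10⁵) / (1.115 × 10⁶) = 0.751
Since d/d_R < 1, the body is inside the Roche limit.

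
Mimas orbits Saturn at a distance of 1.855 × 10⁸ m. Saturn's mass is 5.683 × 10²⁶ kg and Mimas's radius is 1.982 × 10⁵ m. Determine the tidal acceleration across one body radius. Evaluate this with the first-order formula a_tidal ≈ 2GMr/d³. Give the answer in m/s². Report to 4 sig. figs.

Δa = 2GMr/d³
   = 2 × (6.674 × 10⁻¹¹) × (5.683 × 10²⁶) × (1.982 × 10⁵) / (1.855 × 10⁸)³
   = 2.355 × 10⁻³ m/s²

2.355 × 10⁻³ m/s²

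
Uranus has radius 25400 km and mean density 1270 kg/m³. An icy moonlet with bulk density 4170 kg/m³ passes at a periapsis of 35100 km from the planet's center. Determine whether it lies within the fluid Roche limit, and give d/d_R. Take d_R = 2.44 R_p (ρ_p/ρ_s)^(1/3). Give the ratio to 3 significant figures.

inside; d/d_R ≈ 0.842

d_R = 2.44 × (25400 km) × (1270/4170)^(1/3) = 41700 km
d/d_R = (35100) / (41700) = 0.842
Since d/d_R < 1, the body is inside the Roche limit.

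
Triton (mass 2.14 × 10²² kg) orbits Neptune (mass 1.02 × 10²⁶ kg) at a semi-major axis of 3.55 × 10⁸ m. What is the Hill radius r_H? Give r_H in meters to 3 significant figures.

1.46 × 10⁷ m

r_H ≈ a (m/3M)^(1/3)
    = (3.55 × 10⁸) × (2.14 × 10²² / (3 × 1.02 × 10²⁶))^(1/3)
    = 1.46 × 10⁷ m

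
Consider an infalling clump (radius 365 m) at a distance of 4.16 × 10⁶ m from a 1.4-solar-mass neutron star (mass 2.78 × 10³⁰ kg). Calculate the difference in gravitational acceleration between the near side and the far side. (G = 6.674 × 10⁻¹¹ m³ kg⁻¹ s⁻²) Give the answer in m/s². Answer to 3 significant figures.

Differencing GM/(d−r)² and GM/(d+r)² to first order in r/d gives 4GMr/d³.
Δg = 4GMr/d³
   = 4 × (6.674 × 10⁻¹¹) × (2.78 × 10³⁰) × (365) / (4.16 × 10⁶)³
   = 3.76 × 10³ m/s²

3.76 × 10³ m/s²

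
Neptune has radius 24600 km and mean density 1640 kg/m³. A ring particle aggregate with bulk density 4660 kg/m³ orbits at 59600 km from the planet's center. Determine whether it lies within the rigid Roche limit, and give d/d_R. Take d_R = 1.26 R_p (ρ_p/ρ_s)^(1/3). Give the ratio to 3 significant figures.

d_R = 1.26 × (24600 km) × (1640/4660)^(1/3) = 21880 km
d/d_R = (59600) / (21880) = 2.72
Since d/d_R > 1, the body is outside the Roche limit.

outside; d/d_R ≈ 2.72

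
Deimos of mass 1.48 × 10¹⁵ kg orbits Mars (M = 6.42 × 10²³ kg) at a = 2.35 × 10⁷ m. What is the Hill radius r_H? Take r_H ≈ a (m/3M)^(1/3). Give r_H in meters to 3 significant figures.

r_H ≈ a (m/3M)^(1/3)
    = (2.35 × 10⁷) × (1.48 × 10¹⁵ / (3 × 6.42 × 10²³))^(1/3)
    = 2.15 × 10⁴ m

2.15 × 10⁴ m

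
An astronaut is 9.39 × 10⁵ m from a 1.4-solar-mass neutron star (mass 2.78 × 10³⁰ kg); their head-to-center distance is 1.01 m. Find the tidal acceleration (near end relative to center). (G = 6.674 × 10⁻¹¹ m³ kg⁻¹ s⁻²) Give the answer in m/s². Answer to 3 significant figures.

Δa = 2GMr/d³
   = 2 × (6.674 × 10⁻¹¹) × (2.78 × 10³⁰) × (1.01) / (9.39 × 10⁵)³
   = 4.53 × 10² m/s²

4.53 × 10² m/s²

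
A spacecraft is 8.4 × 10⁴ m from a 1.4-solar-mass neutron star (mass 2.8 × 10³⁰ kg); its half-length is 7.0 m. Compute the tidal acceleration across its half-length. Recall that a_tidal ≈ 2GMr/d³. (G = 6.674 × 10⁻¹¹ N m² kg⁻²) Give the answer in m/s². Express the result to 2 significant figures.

Δa = 2GMr/d³
   = 2 × (6.674 × 10⁻¹¹) × (2.8 × 10³⁰) × (7.0) / (8.4 × 10⁴)³
   = 4.4 × 10⁶ m/s²

4.4 × 10⁶ m/s²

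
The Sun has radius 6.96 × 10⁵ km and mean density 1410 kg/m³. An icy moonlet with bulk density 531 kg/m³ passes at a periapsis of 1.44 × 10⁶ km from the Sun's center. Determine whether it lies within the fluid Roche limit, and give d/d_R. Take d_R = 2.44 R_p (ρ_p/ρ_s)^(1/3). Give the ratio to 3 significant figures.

inside; d/d_R ≈ 0.612

d_R = 2.44 × (6.96 × 10⁵ km) × (1410/531)^(1/3) = 2.352 × 10⁶ km
d/d_R = (1.44 × 10⁶) / (2.352 × 10⁶) = 0.612
Since d/d_R < 1, the body is inside the Roche limit.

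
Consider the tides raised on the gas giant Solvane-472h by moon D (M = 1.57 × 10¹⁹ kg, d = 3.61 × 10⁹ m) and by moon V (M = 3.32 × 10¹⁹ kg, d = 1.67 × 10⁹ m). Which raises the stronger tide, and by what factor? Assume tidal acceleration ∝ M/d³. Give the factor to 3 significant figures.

Tidal stretch scales as M/d³; compute that for each body.
Moon D: (1.57 × 10¹⁹) / (3.61 × 10⁹)³ = 3.337 × 10⁻¹⁰
Moon V: (3.32 × 10¹⁹) / (1.67 × 10⁹)³ = 7.128 × 10⁻⁹
Ratio (larger/smaller) = 21.4

Moon V, by a factor of ≈ 21.4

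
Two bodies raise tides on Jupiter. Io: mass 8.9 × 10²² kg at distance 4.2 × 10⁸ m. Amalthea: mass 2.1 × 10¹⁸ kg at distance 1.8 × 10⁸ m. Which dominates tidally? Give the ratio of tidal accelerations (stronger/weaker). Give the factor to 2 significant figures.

The tide-raising term goes as M/d³ (the gradient of a 1/d² field).
Io: (8.9 × 10²²) / (4.2 × 10⁸)³ = 1.201 × 10⁻³
Amalthea: (2.1 × 10¹⁸) / (1.8 × 10⁸)³ = 3.601 × 10⁻⁷
Ratio (larger/smaller) = 3300

Io, by a factor of ≈ 3300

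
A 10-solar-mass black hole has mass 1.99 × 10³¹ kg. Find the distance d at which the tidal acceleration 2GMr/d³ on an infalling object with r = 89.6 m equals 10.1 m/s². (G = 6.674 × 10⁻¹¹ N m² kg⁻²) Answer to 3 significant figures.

2.87 × 10⁷ m

2GMr/d³ = a_tidal  ⇒  d = (2GMr / a_tidal)^(1/3)
d = (2 × 6.674×10⁻¹¹ × (1.99 × 10³¹) × (89.6) / (10.1))^(1/3)
  = 2.87 × 10⁷ m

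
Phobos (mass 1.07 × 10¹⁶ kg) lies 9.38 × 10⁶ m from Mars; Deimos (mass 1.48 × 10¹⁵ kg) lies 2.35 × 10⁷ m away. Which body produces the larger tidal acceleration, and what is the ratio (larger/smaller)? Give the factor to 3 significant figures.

Phobos, by a factor of ≈ 114

Tidal acceleration ∝ M/d³, so compare M/d³ for each.
Phobos: (1.07 × 10¹⁶) / (9.38 × 10⁶)³ = 1.297 × 10⁻⁵
Deimos: (1.48 × 10¹⁵) / (2.35 × 10⁷)³ = 1.140 × 10⁻⁷
Ratio (larger/smaller) = 114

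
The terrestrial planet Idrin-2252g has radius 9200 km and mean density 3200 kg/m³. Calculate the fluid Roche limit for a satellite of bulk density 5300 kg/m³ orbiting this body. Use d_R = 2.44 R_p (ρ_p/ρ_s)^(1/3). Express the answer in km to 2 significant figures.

19000 km

d_R = 2.44 × 9200 km × (3200/5300)^(1/3)
    = 19000 km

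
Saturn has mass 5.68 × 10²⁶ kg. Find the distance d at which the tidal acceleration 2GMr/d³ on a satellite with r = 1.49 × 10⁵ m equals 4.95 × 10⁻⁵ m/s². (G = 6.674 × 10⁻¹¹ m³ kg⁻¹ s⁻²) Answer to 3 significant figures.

6.11 × 10⁸ m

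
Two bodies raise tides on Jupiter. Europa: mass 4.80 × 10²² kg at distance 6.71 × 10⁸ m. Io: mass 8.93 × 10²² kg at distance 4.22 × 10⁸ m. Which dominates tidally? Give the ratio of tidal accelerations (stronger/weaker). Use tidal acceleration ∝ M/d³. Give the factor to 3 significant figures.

Compare M/d³ for the two perturbers:
Europa: (4.80 × 10²²) / (6.71 × 10⁸)³ = 1.589 × 10⁻⁴
Io: (8.93 × 10²²) / (4.22 × 10⁸)³ = 1.188 × 10⁻³
Ratio (larger/smaller) = 7.48

Io, by a factor of ≈ 7.48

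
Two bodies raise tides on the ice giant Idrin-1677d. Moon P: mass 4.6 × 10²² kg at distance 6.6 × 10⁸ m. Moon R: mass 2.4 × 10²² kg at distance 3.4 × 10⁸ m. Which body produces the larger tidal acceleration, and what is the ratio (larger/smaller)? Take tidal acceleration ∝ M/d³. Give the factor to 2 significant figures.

Tidal stretch scales as M/d³; compute that for each body.
Moon P: (4.6 × 10²²) / (6.6 × 10⁸)³ = 1.600 × 10⁻⁴
Moon R: (2.4 × 10²²) / (3.4 × 10⁸)³ = 6.106 × 10⁻⁴
Ratio (larger/smaller) = 3.8

Moon R, by a factor of ≈ 3.8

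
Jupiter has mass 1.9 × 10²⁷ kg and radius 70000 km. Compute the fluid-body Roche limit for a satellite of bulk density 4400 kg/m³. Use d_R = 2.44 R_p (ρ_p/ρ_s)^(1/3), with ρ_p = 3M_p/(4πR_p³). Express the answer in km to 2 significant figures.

ρ_p = 3M_p/(4πR_p³) = 3 × (1.9 × 10²⁷) / (4π × (7.0 × 10⁷ m)³) = 1300 kg/m³
d_R = 2.44 × 70000 km × (1300/4400)^(1/3)
    = 1.1 × 10⁵ km

1.1 × 10⁵ km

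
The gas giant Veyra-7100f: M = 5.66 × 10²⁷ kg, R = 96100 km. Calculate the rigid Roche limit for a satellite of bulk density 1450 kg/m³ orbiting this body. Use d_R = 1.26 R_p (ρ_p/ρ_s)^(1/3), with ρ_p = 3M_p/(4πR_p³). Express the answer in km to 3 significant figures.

1.23 × 10⁵ km

ρ_p = 3M_p/(4πR_p³) = 3 × (5.66 × 10²⁷) / (4π × (9.61 × 10⁷ m)³) = 1520 kg/m³
d_R = 1.26 × 96100 km × (1520/1450)^(1/3)
    = 1.23 × 10⁵ km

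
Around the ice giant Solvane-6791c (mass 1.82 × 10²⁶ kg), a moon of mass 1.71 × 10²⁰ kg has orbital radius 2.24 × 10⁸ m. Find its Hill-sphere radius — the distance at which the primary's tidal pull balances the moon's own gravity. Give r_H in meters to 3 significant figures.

1.52 × 10⁶ m

r_H ≈ a (m/3M)^(1/3)
    = (2.24 × 10⁸) × (1.71 × 10²⁰ / (3 × 1.82 × 10²⁶))^(1/3)
    = 1.52 × 10⁶ m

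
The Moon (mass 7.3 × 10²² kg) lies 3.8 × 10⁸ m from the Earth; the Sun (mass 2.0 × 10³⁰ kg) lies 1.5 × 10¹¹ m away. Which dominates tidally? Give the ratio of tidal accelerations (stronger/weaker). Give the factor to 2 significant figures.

The Moon, by a factor of ≈ 2.2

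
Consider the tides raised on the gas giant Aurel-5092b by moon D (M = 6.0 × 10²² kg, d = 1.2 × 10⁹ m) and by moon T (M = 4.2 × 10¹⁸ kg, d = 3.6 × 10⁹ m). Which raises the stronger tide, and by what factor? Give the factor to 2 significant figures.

Moon D, by a factor of ≈ 3.9 × 10⁵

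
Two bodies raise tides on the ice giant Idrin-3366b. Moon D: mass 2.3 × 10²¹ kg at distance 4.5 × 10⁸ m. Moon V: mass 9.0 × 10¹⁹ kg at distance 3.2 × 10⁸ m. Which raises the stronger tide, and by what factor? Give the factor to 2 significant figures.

Moon D, by a factor of ≈ 9.2

Compare M/d³ for the two perturbers:
Moon D: (2.3 × 10²¹) / (4.5 × 10⁸)³ = 2.524 × 10⁻⁵
Moon V: (9.0 × 10¹⁹) / (3.2 × 10⁸)³ = 2.747 × 10⁻⁶
Ratio (larger/smaller) = 9.2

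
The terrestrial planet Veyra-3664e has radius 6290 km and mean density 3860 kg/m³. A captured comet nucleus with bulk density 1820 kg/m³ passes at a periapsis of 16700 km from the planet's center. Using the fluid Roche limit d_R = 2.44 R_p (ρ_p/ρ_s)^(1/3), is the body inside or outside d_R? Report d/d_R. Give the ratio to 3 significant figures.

inside; d/d_R ≈ 0.847

d_R = 2.44 × (6290 km) × (3860/1820)^(1/3) = 19720 km
d/d_R = (16700) / (19720) = 0.847
Since d/d_R < 1, the body is inside the Roche limit.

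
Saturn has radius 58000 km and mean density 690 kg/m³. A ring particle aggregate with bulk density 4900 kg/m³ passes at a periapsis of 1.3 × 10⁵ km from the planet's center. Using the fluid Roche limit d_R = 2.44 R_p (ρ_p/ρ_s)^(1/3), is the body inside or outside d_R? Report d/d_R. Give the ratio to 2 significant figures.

outside; d/d_R ≈ 1.8

d_R = 2.44 × (58000 km) × (690/4900)^(1/3) = 73630 km
d/d_R = (1.3 × 10⁵) / (73630) = 1.8
Since d/d_R > 1, the body is outside the Roche limit.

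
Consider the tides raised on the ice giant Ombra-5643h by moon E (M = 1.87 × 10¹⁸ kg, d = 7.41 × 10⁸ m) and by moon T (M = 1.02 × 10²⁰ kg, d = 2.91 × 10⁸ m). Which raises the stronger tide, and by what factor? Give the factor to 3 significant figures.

Moon T, by a factor of ≈ 901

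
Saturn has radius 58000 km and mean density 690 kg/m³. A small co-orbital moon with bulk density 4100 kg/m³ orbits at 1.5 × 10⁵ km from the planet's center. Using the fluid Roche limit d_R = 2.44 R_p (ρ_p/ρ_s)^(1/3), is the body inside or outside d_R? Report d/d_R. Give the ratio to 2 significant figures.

outside; d/d_R ≈ 1.9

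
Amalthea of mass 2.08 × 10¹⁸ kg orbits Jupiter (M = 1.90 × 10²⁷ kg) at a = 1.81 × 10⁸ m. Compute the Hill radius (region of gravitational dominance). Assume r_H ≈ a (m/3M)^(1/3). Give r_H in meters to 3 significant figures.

1.29 × 10⁵ m

r_H ≈ a (m/3M)^(1/3)
    = (1.81 × 10⁸) × (2.08 × 10¹⁸ / (3 × 1.90 × 10²⁷))^(1/3)
    = 1.29 × 10⁵ m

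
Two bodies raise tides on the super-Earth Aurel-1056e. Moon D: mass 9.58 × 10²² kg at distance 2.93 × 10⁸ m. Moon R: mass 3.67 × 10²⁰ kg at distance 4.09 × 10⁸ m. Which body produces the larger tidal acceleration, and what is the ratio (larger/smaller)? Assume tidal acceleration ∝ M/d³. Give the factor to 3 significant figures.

Compare M/d³ for the two perturbers:
Moon D: (9.58 × 10²²) / (2.93 × 10⁸)³ = 3.809 × 10⁻³
Moon R: (3.67 × 10²⁰) / (4.09 × 10⁸)³ = 5.364 × 10⁻⁶
Ratio (larger/smaller) = 710

Moon D, by a factor of ≈ 710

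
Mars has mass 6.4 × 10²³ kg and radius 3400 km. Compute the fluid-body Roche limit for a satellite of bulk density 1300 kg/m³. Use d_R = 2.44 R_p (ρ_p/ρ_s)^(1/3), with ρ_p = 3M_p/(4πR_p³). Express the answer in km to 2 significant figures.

12000 km

ρ_p = 3M_p/(4πR_p³) = 3 × (6.4 × 10²³) / (4π × (3.4 × 10⁶ m)³) = 3900 kg/m³
d_R = 2.44 × 3400 km × (3900/1300)^(1/3)
    = 12000 km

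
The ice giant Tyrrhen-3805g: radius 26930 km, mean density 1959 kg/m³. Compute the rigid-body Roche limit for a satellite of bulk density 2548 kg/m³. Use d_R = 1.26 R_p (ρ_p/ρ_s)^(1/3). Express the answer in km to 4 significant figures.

d_R = 1.26 × 26930 km × (1959/2548)^(1/3)
    = 31090 km

31090 km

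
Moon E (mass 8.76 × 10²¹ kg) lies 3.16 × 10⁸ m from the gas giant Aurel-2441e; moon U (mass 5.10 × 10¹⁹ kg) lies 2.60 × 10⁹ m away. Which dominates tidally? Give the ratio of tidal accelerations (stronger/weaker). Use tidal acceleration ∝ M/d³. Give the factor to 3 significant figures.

Moon E, by a factor of ≈ 95700

Compare M/d³ for the two perturbers:
Moon E: (8.76 × 10²¹) / (3.16 × 10⁸)³ = 2.776 × 10⁻⁴
Moon U: (5.10 × 10¹⁹) / (2.60 × 10⁹)³ = 2.902 × 10⁻⁹
Ratio (larger/smaller) = 95700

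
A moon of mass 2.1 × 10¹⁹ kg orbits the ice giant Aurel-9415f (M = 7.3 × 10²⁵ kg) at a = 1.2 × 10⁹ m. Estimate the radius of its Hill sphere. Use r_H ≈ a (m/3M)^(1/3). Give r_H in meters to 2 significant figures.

5.5 × 10⁶ m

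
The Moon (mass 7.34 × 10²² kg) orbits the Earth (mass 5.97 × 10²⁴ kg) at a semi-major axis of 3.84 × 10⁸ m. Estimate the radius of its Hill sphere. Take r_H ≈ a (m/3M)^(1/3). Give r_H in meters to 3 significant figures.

6.15 × 10⁷ m

r_H ≈ a (m/3M)^(1/3)
    = (3.84 × 10⁸) × (7.34 × 10²² / (3 × 5.97 × 10²⁴))^(1/3)
    = 6.15 × 10⁷ m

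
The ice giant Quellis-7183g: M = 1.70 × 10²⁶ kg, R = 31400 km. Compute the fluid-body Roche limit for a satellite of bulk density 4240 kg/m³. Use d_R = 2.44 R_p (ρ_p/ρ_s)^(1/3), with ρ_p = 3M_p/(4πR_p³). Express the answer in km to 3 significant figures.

51800 km

ρ_p = 3M_p/(4πR_p³) = 3 × (1.70 × 10²⁶) / (4π × (3.14 × 10⁷ m)³) = 1310 kg/m³
d_R = 2.44 × 31400 km × (1310/4240)^(1/3)
    = 51800 km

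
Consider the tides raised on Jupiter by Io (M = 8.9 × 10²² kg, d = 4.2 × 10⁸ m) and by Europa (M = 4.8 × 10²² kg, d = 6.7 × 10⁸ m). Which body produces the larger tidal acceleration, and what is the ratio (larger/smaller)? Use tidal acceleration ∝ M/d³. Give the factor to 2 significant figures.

Io, by a factor of ≈ 7.5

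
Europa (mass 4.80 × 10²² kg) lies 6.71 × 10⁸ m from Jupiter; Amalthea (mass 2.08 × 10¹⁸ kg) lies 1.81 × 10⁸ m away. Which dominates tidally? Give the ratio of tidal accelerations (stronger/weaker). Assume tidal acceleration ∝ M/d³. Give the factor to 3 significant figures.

Tidal stretch scales as M/d³; compute that for each body.
Europa: (4.80 × 10²²) / (6.71 × 10⁸)³ = 1.589 × 10⁻⁴
Amalthea: (2.08 × 10¹⁸) / (1.81 × 10⁸)³ = 3.508 × 10⁻⁷
Ratio (larger/smaller) = 453

Europa, by a factor of ≈ 453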